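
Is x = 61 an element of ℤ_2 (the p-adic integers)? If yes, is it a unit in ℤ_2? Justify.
x ∈ ℤ_2^× (unit); v_2(x) = 0

ℤ_2 = {x ∈ ℚ_2 : v_2(x) ≥ 0} and ℤ_2^× = {x ∈ ℤ_2 : v_2(x) = 0}. Here v_2(61) = v_2(num) − v_2(den) = 0; compare against these criteria.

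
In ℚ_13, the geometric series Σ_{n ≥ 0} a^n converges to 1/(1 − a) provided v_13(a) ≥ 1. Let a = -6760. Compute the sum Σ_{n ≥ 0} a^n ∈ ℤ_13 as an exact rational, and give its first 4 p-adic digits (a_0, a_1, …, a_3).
Σ a^n = 1/(1 − a) = 1/6761;  first 4 digits = (1, 0, 12, 9)

v_13(a) = 2 ≥ 1, so the series converges in ℤ_13 to 1/(1 − a) = 1/(1 − (-6760)) = 1/6761. Expand this rational in ℤ_13: compute digits iteratively via d_i = x_i mod 13, x_{i+1} = (x_i − d_i)/13. The first 4 digits are (1, 0, 12, 9).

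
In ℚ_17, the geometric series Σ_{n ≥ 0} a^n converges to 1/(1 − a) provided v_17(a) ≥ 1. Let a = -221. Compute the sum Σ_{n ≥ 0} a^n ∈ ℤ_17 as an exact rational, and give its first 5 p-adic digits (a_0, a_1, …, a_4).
Σ a^n = 1/(1 − a) = 1/222;  first 5 digits = (1, 4, 15, 5, 8)

v_17(a) = 1 ≥ 1, so the series converges in ℤ_17 to 1/(1 − a) = 1/(1 − (-221)) = 1/222. Expand this rational in ℤ_17: compute digits iteratively via d_i = x_i mod 17, x_{i+1} = (x_i − d_i)/17. The first 5 digits are (1, 4, 15, 5, 8).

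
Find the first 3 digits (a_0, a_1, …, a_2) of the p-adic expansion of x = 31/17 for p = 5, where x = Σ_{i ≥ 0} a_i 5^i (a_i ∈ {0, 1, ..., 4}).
(a_0, …, a_2) = (3, 3, 2)

v_5(31/17) = 0 (numerator and denominator both coprime to 5), so x ∈ ℤ_5^×. Compute digits iteratively via a_i = x_i mod 5, x_{i+1} = (x_i − a_i)/5, with x_0 = x:
  x_0 = 31/17;  a_0 = 3;  x_1 = (x_0 − 3)/5 = -4/17
  x_1 = -4/17;  a_1 = 3;  x_2 = (x_1 − 3)/5 = -11/17
  x_2 = -11/17;  a_2 = 2;  x_3 = (x_2 − 2)/5 = -9/17
Digits: (3, 3, 2).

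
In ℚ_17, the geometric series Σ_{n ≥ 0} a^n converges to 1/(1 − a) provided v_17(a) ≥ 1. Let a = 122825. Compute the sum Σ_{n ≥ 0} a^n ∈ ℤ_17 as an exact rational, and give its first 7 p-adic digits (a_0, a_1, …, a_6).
Σ a^n = 1/(1 − a) = -1/122824;  first 7 digits = (1, 0, 0, 8, 1, 0, 13)

v_17(a) = 3 ≥ 1, so the series converges in ℤ_17 to 1/(1 − a) = 1/(1 − 122825) = -1/122824. Expand this rational in ℤ_17: compute digits iteratively via d_i = x_i mod 17, x_{i+1} = (x_i − d_i)/17. The first 7 digits are (1, 0, 0, 8, 1, 0, 13).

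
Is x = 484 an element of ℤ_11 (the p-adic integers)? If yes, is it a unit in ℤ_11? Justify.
x ∈ ℤ_11 but not a unit; v_11(x) = 2 > 0

ℤ_11 = {x ∈ ℚ_11 : v_11(x) ≥ 0} and ℤ_11^× = {x ∈ ℤ_11 : v_11(x) = 0}. Here v_11(484) = v_11(num) − v_11(den) = 2; compare against these criteria.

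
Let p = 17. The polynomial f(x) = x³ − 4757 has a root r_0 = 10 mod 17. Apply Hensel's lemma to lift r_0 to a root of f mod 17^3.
r_2 = 3478 (mod 4913)

Hensel: r_{i+1} = r_i − f(r_i)/f′(r_i) mod 17^{i+2}, where f′(x) = 3x². Iterate:
  r_0 = 10 (mod 17)
  r_1 = 10 (mod 289)
  r_2 = 3478 (mod 4913)
Final: r = 3478 with f(r) ≡ 0 mod 17^3.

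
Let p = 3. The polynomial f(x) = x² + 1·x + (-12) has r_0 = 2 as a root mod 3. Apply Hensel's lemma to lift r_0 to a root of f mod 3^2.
r_1 = 5 (mod 9)

Hensel: r_{i+1} = r_i − f(r_i)·(f′(r_i))^{-1} mod 3^{i+2}, f′(x) = 2x + 1. Iterate:
  r_0 = 2 (mod 3)
  r_1 = 5 (mod 9)
Final: r = 5 satisfies f(r) ≡ 0 mod 3^2.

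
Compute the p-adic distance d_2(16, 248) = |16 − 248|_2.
d_2(16, 248) = 1/8

Step 1 — x − y = 16 − 248 = -232. Step 2 — v_2(-232) = 3 (factor: -232 = −(2^3 · 29); the sign does not affect v_p). Step 3 — |x − y|_2 = 2^{-3} = 1/8.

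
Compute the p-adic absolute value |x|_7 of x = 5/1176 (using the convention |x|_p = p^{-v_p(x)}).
|5/1176|_7 = 49

Step 1 — compute v_7(x) by factoring powers of 7 out of the numerator and denominator: v_7(5/1176) = -2. Step 2 — apply |x|_p = p^{-v_p(x)} = 7^{2} = 49.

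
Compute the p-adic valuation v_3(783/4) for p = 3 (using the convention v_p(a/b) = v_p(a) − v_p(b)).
v_3(783/4) = 3

Factor powers of 3 from the numerator and denominator of the reduced fraction: 783 = 3^3 · 29 and 4 = 3^0 · 4. Apply v_p(a/b) = v_p(a) − v_p(b): v_3(783/4) = 3 − 0 = 3.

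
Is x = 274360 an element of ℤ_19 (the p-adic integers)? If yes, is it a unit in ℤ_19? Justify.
x ∈ ℤ_19 but not a unit; v_19(x) = 3 > 0

ℤ_19 = {x ∈ ℚ_19 : v_19(x) ≥ 0} and ℤ_19^× = {x ∈ ℤ_19 : v_19(x) = 0}. Here v_19(274360) = v_19(num) − v_19(den) = 3; compare against these criteria.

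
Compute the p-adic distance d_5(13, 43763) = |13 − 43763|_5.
d_5(13, 43763) = 1/3125

Step 1 — x − y = 13 − 43763 = -43750. Step 2 — v_5(-43750) = 5 (factor: -43750 = −(5^5 · 14); the sign does not affect v_p). Step 3 — |x − y|_5 = 5^{-5} = 1/3125.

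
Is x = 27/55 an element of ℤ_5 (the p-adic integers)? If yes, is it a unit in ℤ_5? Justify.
x ∉ ℤ_5 (v_5(x) = -1 < 0)

ℤ_5 = {x ∈ ℚ_5 : v_5(x) ≥ 0} and ℤ_5^× = {x ∈ ℤ_5 : v_5(x) = 0}. Here v_5(27/55) = v_5(num) − v_5(den) = -1; compare against these criteria.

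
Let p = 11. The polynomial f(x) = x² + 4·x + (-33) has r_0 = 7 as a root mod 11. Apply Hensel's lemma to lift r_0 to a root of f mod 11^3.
r_2 = 1107 (mod 1331)

Hensel: r_{i+1} = r_i − f(r_i)·(f′(r_i))^{-1} mod 11^{i+2}, f′(x) = 2x + 4. Iterate:
  r_0 = 7 (mod 11)
  r_1 = 18 (mod 121)
  r_2 = 1107 (mod 1331)
Final: r = 1107 satisfies f(r) ≡ 0 mod 11^3.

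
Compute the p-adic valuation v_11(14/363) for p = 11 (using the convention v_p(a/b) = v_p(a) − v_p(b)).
v_11(14/363) = -2

Factor powers of 11 from the numerator and denominator of the reduced fraction: 14 = 11^0 · 14 and 363 = 11^2 · 3. Apply v_p(a/b) = v_p(a) − v_p(b): v_11(14/363) = 0 − 2 = -2.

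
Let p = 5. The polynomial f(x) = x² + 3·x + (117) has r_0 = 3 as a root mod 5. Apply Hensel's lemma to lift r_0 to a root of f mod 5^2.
r_1 = 13 (mod 25)

Hensel: r_{i+1} = r_i − f(r_i)·(f′(r_i))^{-1} mod 5^{i+2}, f′(x) = 2x + 3. Iterate:
  r_0 = 3 (mod 5)
  r_1 = 13 (mod 25)
Final: r = 13 satisfies f(r) ≡ 0 mod 5^2.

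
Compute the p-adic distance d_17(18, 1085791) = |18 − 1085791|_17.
d_17(18, 1085791) = 1/83521

Step 1 — x − y = 18 − 1085791 = -1085773. Step 2 — v_17(-1085773) = 4 (factor: -1085773 = −(17^4 · 13); the sign does not affect v_p). Step 3 — |x − y|_17 = 17^{-4} = 1/83521.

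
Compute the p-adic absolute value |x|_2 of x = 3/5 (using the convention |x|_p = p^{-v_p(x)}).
|3/5|_2 = 1

Step 1 — compute v_2(x) by factoring powers of 2 out of the numerator and denominator: v_2(3/5) = 0. Step 2 — apply |x|_p = p^{-v_p(x)} = 2^{0} = 1.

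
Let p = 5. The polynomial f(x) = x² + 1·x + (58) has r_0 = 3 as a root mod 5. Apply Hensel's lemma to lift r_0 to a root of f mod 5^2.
r_1 = 18 (mod 25)

Hensel: r_{i+1} = r_i − f(r_i)·(f′(r_i))^{-1} mod 5^{i+2}, f′(x) = 2x + 1. Iterate:
  r_0 = 3 (mod 5)
  r_1 = 18 (mod 25)
Final: r = 18 satisfies f(r) ≡ 0 mod 5^2.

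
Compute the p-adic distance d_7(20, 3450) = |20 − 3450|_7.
d_7(20, 3450) = 1/343

Step 1 — x − y = 20 − 3450 = -3430. Step 2 — v_7(-3430) = 3 (factor: -3430 = −(7^3 · 10); the sign does not affect v_p). Step 3 — |x − y|_7 = 7^{-3} = 1/343.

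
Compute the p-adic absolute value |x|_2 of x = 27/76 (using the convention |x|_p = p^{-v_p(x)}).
|27/76|_2 = 4

Step 1 — compute v_2(x) by factoring powers of 2 out of the numerator and denominator: v_2(27/76) = -2. Step 2 — apply |x|_p = p^{-v_p(x)} = 2^{2} = 4.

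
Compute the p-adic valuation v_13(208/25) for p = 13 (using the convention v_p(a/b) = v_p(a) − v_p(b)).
v_13(208/25) = 1

Factor powers of 13 from the numerator and denominator of the reduced fraction: 208 = 13^1 · 16 and 25 = 13^0 · 25. Apply v_p(a/b) = v_p(a) − v_p(b): v_13(208/25) = 1 − 0 = 1.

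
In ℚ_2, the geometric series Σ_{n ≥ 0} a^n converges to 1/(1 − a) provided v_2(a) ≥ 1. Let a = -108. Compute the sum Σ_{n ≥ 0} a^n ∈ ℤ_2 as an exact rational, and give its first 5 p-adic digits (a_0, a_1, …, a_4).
Σ a^n = 1/(1 − a) = 1/109;  first 5 digits = (1, 0, 1, 0, 0)

v_2(a) = 2 ≥ 1, so the series converges in ℤ_2 to 1/(1 − a) = 1/(1 − (-108)) = 1/109. Expand this rational in ℤ_2: compute digits iteratively via d_i = x_i mod 2, x_{i+1} = (x_i − d_i)/2. The first 5 digits are (1, 0, 1, 0, 0).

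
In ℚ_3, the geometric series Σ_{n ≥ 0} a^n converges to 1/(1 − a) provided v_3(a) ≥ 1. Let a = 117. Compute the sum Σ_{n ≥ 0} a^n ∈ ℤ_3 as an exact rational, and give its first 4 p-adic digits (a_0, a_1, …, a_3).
Σ a^n = 1/(1 − a) = -1/116;  first 4 digits = (1, 0, 1, 1)

v_3(a) = 2 ≥ 1, so the series converges in ℤ_3 to 1/(1 − a) = 1/(1 − 117) = -1/116. Expand this rational in ℤ_3: compute digits iteratively via d_i = x_i mod 3, x_{i+1} = (x_i − d_i)/3. The first 4 digits are (1, 0, 1, 1).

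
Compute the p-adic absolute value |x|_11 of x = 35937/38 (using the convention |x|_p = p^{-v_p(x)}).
|35937/38|_11 = 1/1331

Step 1 — compute v_11(x) by factoring powers of 11 out of the numerator and denominator: v_11(35937/38) = 3. Step 2 — apply |x|_p = p^{-v_p(x)} = 11^{-3} = 1/1331.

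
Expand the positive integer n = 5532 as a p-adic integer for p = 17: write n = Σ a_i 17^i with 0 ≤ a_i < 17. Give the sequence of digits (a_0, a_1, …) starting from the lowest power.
(a_0, a_1, …) = (7, 2, 2, 1)

Repeated division by 17 gives the digits low-to-high: 5532 = 7 + 2·17^1 + 2·17^2 + 1·17^3. Digit sequence: (7, 2, 2, 1).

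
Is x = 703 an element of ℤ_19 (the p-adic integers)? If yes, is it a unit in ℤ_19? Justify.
x ∈ ℤ_19 but not a unit; v_19(x) = 1 > 0

ℤ_19 = {x ∈ ℚ_19 : v_19(x) ≥ 0} and ℤ_19^× = {x ∈ ℤ_19 : v_19(x) = 0}. Here v_19(703) = v_19(num) − v_19(den) = 1; compare against these criteria.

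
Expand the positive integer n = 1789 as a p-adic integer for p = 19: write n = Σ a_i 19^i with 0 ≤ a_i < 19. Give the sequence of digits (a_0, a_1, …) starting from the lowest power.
(a_0, a_1, …) = (3, 18, 4)

Repeated division by 19 gives the digits low-to-high: 1789 = 3 + 18·19^1 + 4·19^2. Digit sequence: (3, 18, 4).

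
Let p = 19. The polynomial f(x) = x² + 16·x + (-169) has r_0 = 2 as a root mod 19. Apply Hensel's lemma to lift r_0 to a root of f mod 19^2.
r_1 = 135 (mod 361)

Hensel: r_{i+1} = r_i − f(r_i)·(f′(r_i))^{-1} mod 19^{i+2}, f′(x) = 2x + 16. Iterate:
  r_0 = 2 (mod 19)
  r_1 = 135 (mod 361)
Final: r = 135 satisfies f(r) ≡ 0 mod 19^2.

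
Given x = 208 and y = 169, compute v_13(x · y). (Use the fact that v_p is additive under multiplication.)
v_13(35152) = 3

v_p(x) = 1 (factor: 208 = 13^1 · 16); v_p(y) = 2 (factor: 169 = 13^2 · 1). Additivity: v_p(xy) = v_p(x) + v_p(y) = 1 + 2 = 3. (Direct check: xy = 35152 = 13^3 · (16).)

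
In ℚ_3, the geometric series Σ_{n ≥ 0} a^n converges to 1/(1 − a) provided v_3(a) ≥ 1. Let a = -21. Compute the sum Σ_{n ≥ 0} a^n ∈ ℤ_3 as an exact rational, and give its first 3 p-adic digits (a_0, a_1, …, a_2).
Σ a^n = 1/(1 − a) = 1/22;  first 3 digits = (1, 2, 1)

v_3(a) = 1 ≥ 1, so the series converges in ℤ_3 to 1/(1 − a) = 1/(1 − (-21)) = 1/22. Expand this rational in ℤ_3: compute digits iteratively via d_i = x_i mod 3, x_{i+1} = (x_i − d_i)/3. The first 3 digits are (1, 2, 1).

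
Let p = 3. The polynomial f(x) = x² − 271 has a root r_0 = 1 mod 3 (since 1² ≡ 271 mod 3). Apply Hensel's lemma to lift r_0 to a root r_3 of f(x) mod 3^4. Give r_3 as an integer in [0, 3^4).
r_3 = 55 (mod 81)

Hensel's recurrence: r_{i+1} = r_i − f(r_i)·(f′(r_i))^{-1} mod 3^{i+2}, with f′(x) = 2x. Iterate:
  r_0 = 1 (mod 3)
  r_1 = 1 (mod 9)
  r_2 = 1 (mod 27)
  r_3 = 55 (mod 81)
Final: r_3 = 55, and one checks f(r_3) ≡ 0 mod 3^4.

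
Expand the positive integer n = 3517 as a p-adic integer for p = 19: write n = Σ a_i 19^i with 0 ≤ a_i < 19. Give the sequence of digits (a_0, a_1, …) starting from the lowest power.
(a_0, a_1, …) = (2, 14, 9)

Repeated division by 19 gives the digits low-to-high: 3517 = 2 + 14·19^1 + 9·19^2. Digit sequence: (2, 14, 9).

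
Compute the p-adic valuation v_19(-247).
v_19(-247) = 1

v_19(n) is the largest exponent k such that 19^k divides n. Factor out: -247 = -19^1 · 13. (Sign doesn't affect v_p.) So v_19(-247) = 1.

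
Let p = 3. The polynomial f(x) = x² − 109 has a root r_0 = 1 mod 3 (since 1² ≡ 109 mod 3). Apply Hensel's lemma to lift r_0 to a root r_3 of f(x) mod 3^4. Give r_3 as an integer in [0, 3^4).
r_3 = 55 (mod 81)

Hensel's recurrence: r_{i+1} = r_i − f(r_i)·(f′(r_i))^{-1} mod 3^{i+2}, with f′(x) = 2x. Iterate:
  r_0 = 1 (mod 3)
  r_1 = 1 (mod 9)
  r_2 = 1 (mod 27)
  r_3 = 55 (mod 81)
Final: r_3 = 55, and one checks f(r_3) ≡ 0 mod 3^4.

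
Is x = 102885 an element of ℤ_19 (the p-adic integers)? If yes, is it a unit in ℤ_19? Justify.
x ∈ ℤ_19 but not a unit; v_19(x) = 3 > 0

ℤ_19 = {x ∈ ℚ_19 : v_19(x) ≥ 0} and ℤ_19^× = {x ∈ ℤ_19 : v_19(x) = 0}. Here v_19(102885) = v_19(num) − v_19(den) = 3; compare against these criteria.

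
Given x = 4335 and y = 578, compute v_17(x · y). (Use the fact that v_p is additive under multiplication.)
v_17(2505630) = 4

v_p(x) = 2 (factor: 4335 = 17^2 · 15); v_p(y) = 2 (factor: 578 = 17^2 · 2). Additivity: v_p(xy) = v_p(x) + v_p(y) = 2 + 2 = 4. (Direct check: xy = 2505630 = 17^4 · (30).)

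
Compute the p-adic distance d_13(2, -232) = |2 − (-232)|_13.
d_13(2, -232) = 1/13

Step 1 — x − y = 2 − (-232) = 234. Step 2 — v_13(234) = 1 (factor: 234 = (13^1 · 18); the sign does not affect v_p). Step 3 — |x − y|_13 = 13^{-1} = 1/13.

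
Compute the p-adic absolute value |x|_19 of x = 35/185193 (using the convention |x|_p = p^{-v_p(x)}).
|35/185193|_19 = 6859

Step 1 — compute v_19(x) by factoring powers of 19 out of the numerator and denominator: v_19(35/185193) = -3. Step 2 — apply |x|_p = p^{-v_p(x)} = 19^{3} = 6859.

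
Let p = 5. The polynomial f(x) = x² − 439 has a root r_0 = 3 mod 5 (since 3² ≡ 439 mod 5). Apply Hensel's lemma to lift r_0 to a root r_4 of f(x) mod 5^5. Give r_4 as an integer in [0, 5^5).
r_4 = 1008 (mod 3125)

Hensel's recurrence: r_{i+1} = r_i − f(r_i)·(f′(r_i))^{-1} mod 5^{i+2}, with f′(x) = 2x. Iterate:
  r_0 = 3 (mod 5)
  r_1 = 8 (mod 25)
  r_2 = 8 (mod 125)
  r_3 = 383 (mod 625)
  r_4 = 1008 (mod 3125)
Final: r_4 = 1008, and one checks f(r_4) ≡ 0 mod 5^5.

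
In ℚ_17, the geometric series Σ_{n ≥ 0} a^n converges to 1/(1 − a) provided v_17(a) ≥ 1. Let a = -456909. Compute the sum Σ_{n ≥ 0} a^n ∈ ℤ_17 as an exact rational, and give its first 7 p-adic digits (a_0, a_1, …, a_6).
Σ a^n = 1/(1 − a) = 1/456910;  first 7 digits = (1, 0, 0, 9, 11, 16, 12)

v_17(a) = 3 ≥ 1, so the series converges in ℤ_17 to 1/(1 − a) = 1/(1 − (-456909)) = 1/456910. Expand this rational in ℤ_17: compute digits iteratively via d_i = x_i mod 17, x_{i+1} = (x_i − d_i)/17. The first 7 digits are (1, 0, 0, 9, 11, 16, 12).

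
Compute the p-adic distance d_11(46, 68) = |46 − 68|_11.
d_11(46, 68) = 1/11

Step 1 — x − y = 46 − 68 = -22. Step 2 — v_11(-22) = 1 (factor: -22 = −(11^1 · 2); the sign does not affect v_p). Step 3 — |x − y|_11 = 11^{-1} = 1/11.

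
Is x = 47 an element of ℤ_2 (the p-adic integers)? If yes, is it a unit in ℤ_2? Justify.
x ∈ ℤ_2^× (unit); v_2(x) = 0

ℤ_2 = {x ∈ ℚ_2 : v_2(x) ≥ 0} and ℤ_2^× = {x ∈ ℤ_2 : v_2(x) = 0}. Here v_2(47) = v_2(num) − v_2(den) = 0; compare against these criteria.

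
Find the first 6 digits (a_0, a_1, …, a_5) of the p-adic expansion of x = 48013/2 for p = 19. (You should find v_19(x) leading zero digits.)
(a_0, …, a_5) = (0, 0, 0, 13, 9, 9)

v_19(48013/2) = 3, so a_0 = ... = a_2 = 0. Factor out: x = 19^3 · u with u = 7/2 a unit in ℤ_19. Expand u iteratively via a_{v+i} = u_i mod 19, u_{i+1} = (u_i − a_{v+i})/19:
  u_0 = 7/2;  a_3 = 13;  u_1 = (u_0 − 13)/19 = -1/2
  u_1 = -1/2;  a_4 = 9;  u_2 = (u_1 − 9)/19 = -1/2
  u_2 = -1/2;  a_5 = 9;  u_3 = (u_2 − 9)/19 = -1/2
Digits: (0, 0, 0, 13, 9, 9).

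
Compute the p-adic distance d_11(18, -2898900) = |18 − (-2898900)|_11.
d_11(18, -2898900) = 1/161051

Step 1 — x − y = 18 − (-2898900) = 2898918. Step 2 — v_11(2898918) = 5 (factor: 2898918 = (11^5 · 18); the sign does not affect v_p). Step 3 — |x − y|_11 = 11^{-5} = 1/161051.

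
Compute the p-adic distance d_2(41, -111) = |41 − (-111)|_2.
d_2(41, -111) = 1/8

Step 1 — x − y = 41 − (-111) = 152. Step 2 — v_2(152) = 3 (factor: 152 = (2^3 · 19); the sign does not affect v_p). Step 3 — |x − y|_2 = 2^{-3} = 1/8.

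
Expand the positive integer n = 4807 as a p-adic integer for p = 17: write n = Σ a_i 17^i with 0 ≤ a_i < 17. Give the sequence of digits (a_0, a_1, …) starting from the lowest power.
(a_0, a_1, …) = (13, 10, 16)

Repeated division by 17 gives the digits low-to-high: 4807 = 13 + 10·17^1 + 16·17^2. Digit sequence: (13, 10, 16).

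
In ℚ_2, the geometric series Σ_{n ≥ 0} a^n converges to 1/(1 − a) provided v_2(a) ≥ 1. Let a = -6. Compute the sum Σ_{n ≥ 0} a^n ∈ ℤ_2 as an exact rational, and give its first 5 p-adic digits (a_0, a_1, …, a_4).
Σ a^n = 1/(1 − a) = 1/7;  first 5 digits = (1, 1, 1, 0, 1)

v_2(a) = 1 ≥ 1, so the series converges in ℤ_2 to 1/(1 − a) = 1/(1 − (-6)) = 1/7. Expand this rational in ℤ_2: compute digits iteratively via d_i = x_i mod 2, x_{i+1} = (x_i − d_i)/2. The first 5 digits are (1, 1, 1, 0, 1).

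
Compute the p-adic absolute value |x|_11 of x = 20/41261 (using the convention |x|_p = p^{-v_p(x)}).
|20/41261|_11 = 1331

Step 1 — compute v_11(x) by factoring powers of 11 out of the numerator and denominator: v_11(20/41261) = -3. Step 2 — apply |x|_p = p^{-v_p(x)} = 11^{3} = 1331.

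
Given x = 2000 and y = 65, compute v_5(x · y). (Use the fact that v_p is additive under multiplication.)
v_5(130000) = 4

v_p(x) = 3 (factor: 2000 = 5^3 · 16); v_p(y) = 1 (factor: 65 = 5^1 · 13). Additivity: v_p(xy) = v_p(x) + v_p(y) = 3 + 1 = 4. (Direct check: xy = 130000 = 5^4 · (208).)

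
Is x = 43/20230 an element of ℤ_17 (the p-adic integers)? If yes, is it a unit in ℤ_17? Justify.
x ∉ ℤ_17 (v_17(x) = -2 < 0)

ℤ_17 = {x ∈ ℚ_17 : v_17(x) ≥ 0} and ℤ_17^× = {x ∈ ℤ_17 : v_17(x) = 0}. Here v_17(43/20230) = v_17(num) − v_17(den) = -2; compare against these criteria.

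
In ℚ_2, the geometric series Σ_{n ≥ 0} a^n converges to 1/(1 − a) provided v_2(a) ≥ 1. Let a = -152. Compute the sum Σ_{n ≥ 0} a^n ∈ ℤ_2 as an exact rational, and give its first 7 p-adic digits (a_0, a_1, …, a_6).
Σ a^n = 1/(1 − a) = 1/153;  first 7 digits = (1, 0, 0, 1, 0, 1, 0)

v_2(a) = 3 ≥ 1, so the series converges in ℤ_2 to 1/(1 − a) = 1/(1 − (-152)) = 1/153. Expand this rational in ℤ_2: compute digits iteratively via d_i = x_i mod 2, x_{i+1} = (x_i − d_i)/2. The first 7 digits are (1, 0, 0, 1, 0, 1, 0).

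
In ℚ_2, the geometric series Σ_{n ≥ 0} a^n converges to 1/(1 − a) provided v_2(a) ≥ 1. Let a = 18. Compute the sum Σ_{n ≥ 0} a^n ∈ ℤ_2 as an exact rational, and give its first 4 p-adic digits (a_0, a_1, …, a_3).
Σ a^n = 1/(1 − a) = -1/17;  first 4 digits = (1, 1, 1, 1)

v_2(a) = 1 ≥ 1, so the series converges in ℤ_2 to 1/(1 − a) = 1/(1 − 18) = -1/17. Expand this rational in ℤ_2: compute digits iteratively via d_i = x_i mod 2, x_{i+1} = (x_i − d_i)/2. The first 4 digits are (1, 1, 1, 1).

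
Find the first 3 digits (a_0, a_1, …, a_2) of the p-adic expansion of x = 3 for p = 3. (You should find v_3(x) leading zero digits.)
(a_0, …, a_2) = (0, 1, 0)

v_3(3) = 1, so a_0 = ... = a_0 = 0. Factor out: x = 3^1 · u with u = 1 a unit in ℤ_3. Expand u iteratively via a_{v+i} = u_i mod 3, u_{i+1} = (u_i − a_{v+i})/3:
  u_0 = 1;  a_1 = 1;  u_1 = (u_0 − 1)/3 = 0
  u_1 = 0;  a_2 = 0;  u_2 = (u_1 − 0)/3 = 0
Digits: (0, 1, 0).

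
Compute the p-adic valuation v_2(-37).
v_2(-37) = 0

v_2(n) is the largest exponent k such that 2^k divides n. Factor out: -37 = -2^0 · 37. (Sign doesn't affect v_p.) So v_2(-37) = 0.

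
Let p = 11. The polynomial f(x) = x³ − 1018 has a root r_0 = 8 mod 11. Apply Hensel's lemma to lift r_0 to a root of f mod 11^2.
r_1 = 85 (mod 121)

Hensel: r_{i+1} = r_i − f(r_i)/f′(r_i) mod 11^{i+2}, where f′(x) = 3x². Iterate:
  r_0 = 8 (mod 11)
  r_1 = 85 (mod 121)
Final: r = 85 with f(r) ≡ 0 mod 11^2.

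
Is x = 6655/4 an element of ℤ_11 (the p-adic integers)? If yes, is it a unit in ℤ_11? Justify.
x ∈ ℤ_11 but not a unit; v_11(x) = 3 > 0

ℤ_11 = {x ∈ ℚ_11 : v_11(x) ≥ 0} and ℤ_11^× = {x ∈ ℤ_11 : v_11(x) = 0}. Here v_11(6655/4) = v_11(num) − v_11(den) = 3; compare against these criteria.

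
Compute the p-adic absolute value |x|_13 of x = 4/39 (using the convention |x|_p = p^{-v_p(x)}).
|4/39|_13 = 13

Step 1 — compute v_13(x) by factoring powers of 13 out of the numerator and denominator: v_13(4/39) = -1. Step 2 — apply |x|_p = p^{-v_p(x)} = 13^{1} = 13.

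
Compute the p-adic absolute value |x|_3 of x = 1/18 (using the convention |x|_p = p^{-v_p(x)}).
|1/18|_3 = 9

Step 1 — compute v_3(x) by factoring powers of 3 out of the numerator and denominator: v_3(1/18) = -2. Step 2 — apply |x|_p = p^{-v_p(x)} = 3^{2} = 9.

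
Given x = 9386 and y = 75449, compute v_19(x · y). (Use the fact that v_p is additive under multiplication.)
v_19(708164314) = 5

v_p(x) = 2 (factor: 9386 = 19^2 · 26); v_p(y) = 3 (factor: 75449 = 19^3 · 11). Additivity: v_p(xy) = v_p(x) + v_p(y) = 2 + 3 = 5. (Direct check: xy = 708164314 = 19^5 · (286).)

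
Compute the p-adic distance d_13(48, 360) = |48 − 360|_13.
d_13(48, 360) = 1/13

Step 1 — x − y = 48 − 360 = -312. Step 2 — v_13(-312) = 1 (factor: -312 = −(13^1 · 24); the sign does not affect v_p). Step 3 — |x − y|_13 = 13^{-1} = 1/13.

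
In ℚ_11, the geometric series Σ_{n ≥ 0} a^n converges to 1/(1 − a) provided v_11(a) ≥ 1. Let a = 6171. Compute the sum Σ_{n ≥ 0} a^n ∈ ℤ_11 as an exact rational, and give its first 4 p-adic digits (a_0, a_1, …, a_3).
Σ a^n = 1/(1 − a) = -1/6170;  first 4 digits = (1, 0, 7, 4)

v_11(a) = 2 ≥ 1, so the series converges in ℤ_11 to 1/(1 − a) = 1/(1 − 6171) = -1/6170. Expand this rational in ℤ_11: compute digits iteratively via d_i = x_i mod 11, x_{i+1} = (x_i − d_i)/11. The first 4 digits are (1, 0, 7, 4).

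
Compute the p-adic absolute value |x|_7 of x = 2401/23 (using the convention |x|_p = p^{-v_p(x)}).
|2401/23|_7 = 1/2401

Step 1 — compute v_7(x) by factoring powers of 7 out of the numerator and denominator: v_7(2401/23) = 4. Step 2 — apply |x|_p = p^{-v_p(x)} = 7^{-4} = 1/2401.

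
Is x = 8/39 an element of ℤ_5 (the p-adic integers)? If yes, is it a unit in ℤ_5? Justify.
x ∈ ℤ_5^× (unit); v_5(x) = 0

ℤ_5 = {x ∈ ℚ_5 : v_5(x) ≥ 0} and ℤ_5^× = {x ∈ ℤ_5 : v_5(x) = 0}. Here v_5(8/39) = v_5(num) − v_5(den) = 0; compare against these criteria.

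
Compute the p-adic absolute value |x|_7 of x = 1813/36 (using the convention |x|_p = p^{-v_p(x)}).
|1813/36|_7 = 1/49

Step 1 — compute v_7(x) by factoring powers of 7 out of the numerator and denominator: v_7(1813/36) = 2. Step 2 — apply |x|_p = p^{-v_p(x)} = 7^{-2} = 1/49.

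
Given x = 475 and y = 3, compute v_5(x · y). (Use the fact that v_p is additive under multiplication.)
v_5(1425) = 2

v_p(x) = 2 (factor: 475 = 5^2 · 19); v_p(y) = 0 (factor: 3 = 5^0 · 3). Additivity: v_p(xy) = v_p(x) + v_p(y) = 2 + 0 = 2. (Direct check: xy = 1425 = 5^2 · (57).)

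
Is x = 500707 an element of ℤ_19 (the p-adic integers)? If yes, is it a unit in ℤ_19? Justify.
x ∈ ℤ_19 but not a unit; v_19(x) = 3 > 0

ℤ_19 = {x ∈ ℚ_19 : v_19(x) ≥ 0} and ℤ_19^× = {x ∈ ℤ_19 : v_19(x) = 0}. Here v_19(500707) = v_19(num) − v_19(den) = 3; compare against these criteria.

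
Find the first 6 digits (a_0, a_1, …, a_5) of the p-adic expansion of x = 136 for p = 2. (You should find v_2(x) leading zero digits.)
(a_0, …, a_5) = (0, 0, 0, 1, 0, 0)

v_2(136) = 3, so a_0 = ... = a_2 = 0. Factor out: x = 2^3 · u with u = 17 a unit in ℤ_2. Expand u iteratively via a_{v+i} = u_i mod 2, u_{i+1} = (u_i − a_{v+i})/2:
  u_0 = 17;  a_3 = 1;  u_1 = (u_0 − 1)/2 = 8
  u_1 = 8;  a_4 = 0;  u_2 = (u_1 − 0)/2 = 4
  u_2 = 4;  a_5 = 0;  u_3 = (u_2 − 0)/2 = 2
Digits: (0, 0, 0, 1, 0, 0).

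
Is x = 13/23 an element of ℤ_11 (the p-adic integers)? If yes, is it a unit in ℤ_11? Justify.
x ∈ ℤ_11^× (unit); v_11(x) = 0

ℤ_11 = {x ∈ ℚ_11 : v_11(x) ≥ 0} and ℤ_11^× = {x ∈ ℤ_11 : v_11(x) = 0}. Here v_11(13/23) = v_11(num) − v_11(den) = 0; compare against these criteria.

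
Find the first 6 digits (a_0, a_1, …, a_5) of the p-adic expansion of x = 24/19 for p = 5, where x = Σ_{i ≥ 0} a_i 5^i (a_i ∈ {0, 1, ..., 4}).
(a_0, …, a_5) = (1, 4, 0, 3, 2, 0)

v_5(24/19) = 0 (numerator and denominator both coprime to 5), so x ∈ ℤ_5^×. Compute digits iteratively via a_i = x_i mod 5, x_{i+1} = (x_i − a_i)/5, with x_0 = x:
  x_0 = 24/19;  a_0 = 1;  x_1 = (x_0 − 1)/5 = 1/19
  x_1 = 1/19;  a_1 = 4;  x_2 = (x_1 − 4)/5 = -15/19
  x_2 = -15/19;  a_2 = 0;  x_3 = (x_2 − 0)/5 = -3/19
  x_3 = -3/19;  a_3 = 3;  x_4 = (x_3 − 3)/5 = -12/19
  x_4 = -12/19;  a_4 = 2;  x_5 = (x_4 − 2)/5 = -10/19
  x_5 = -10/19;  a_5 = 0;  x_6 = (x_5 − 0)/5 = -2/19
Digits: (1, 4, 0, 3, 2, 0).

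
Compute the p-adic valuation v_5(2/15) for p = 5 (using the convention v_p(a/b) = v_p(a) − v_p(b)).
v_5(2/15) = -1

Factor powers of 5 from the numerator and denominator of the reduced fraction: 2 = 5^0 · 2 and 15 = 5^1 · 3. Apply v_p(a/b) = v_p(a) − v_p(b): v_5(2/15) = 0 − 1 = -1.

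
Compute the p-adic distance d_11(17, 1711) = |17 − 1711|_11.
d_11(17, 1711) = 1/121

Step 1 — x − y = 17 − 1711 = -1694. Step 2 — v_11(-1694) = 2 (factor: -1694 = −(11^2 · 14); the sign does not affect v_p). Step 3 — |x − y|_11 = 11^{-2} = 1/121.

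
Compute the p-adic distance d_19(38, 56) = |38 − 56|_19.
d_19(38, 56) = 1

Step 1 — x − y = 38 − 56 = -18. Step 2 — v_19(-18) = 0 (factor: -18 = −(19^0 · 18); the sign does not affect v_p). Step 3 — |x − y|_19 = 19^{0} = 1.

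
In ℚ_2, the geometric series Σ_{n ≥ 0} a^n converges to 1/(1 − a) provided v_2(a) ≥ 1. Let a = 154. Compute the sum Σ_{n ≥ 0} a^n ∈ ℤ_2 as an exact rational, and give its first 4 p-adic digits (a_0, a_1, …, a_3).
Σ a^n = 1/(1 − a) = -1/153;  first 4 digits = (1, 1, 1, 0)

v_2(a) = 1 ≥ 1, so the series converges in ℤ_2 to 1/(1 − a) = 1/(1 − 154) = -1/153. Expand this rational in ℤ_2: compute digits iteratively via d_i = x_i mod 2, x_{i+1} = (x_i − d_i)/2. The first 4 digits are (1, 1, 1, 0).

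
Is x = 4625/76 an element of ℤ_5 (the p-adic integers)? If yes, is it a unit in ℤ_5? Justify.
x ∈ ℤ_5 but not a unit; v_5(x) = 3 > 0

ℤ_5 = {x ∈ ℚ_5 : v_5(x) ≥ 0} and ℤ_5^× = {x ∈ ℤ_5 : v_5(x) = 0}. Here v_5(4625/76) = v_5(num) − v_5(den) = 3; compare against these criteria.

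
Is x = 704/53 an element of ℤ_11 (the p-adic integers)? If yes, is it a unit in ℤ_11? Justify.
x ∈ ℤ_11 but not a unit; v_11(x) = 1 > 0

ℤ_11 = {x ∈ ℚ_11 : v_11(x) ≥ 0} and ℤ_11^× = {x ∈ ℤ_11 : v_11(x) = 0}. Here v_11(704/53) = v_11(num) − v_11(den) = 1; compare against these criteria.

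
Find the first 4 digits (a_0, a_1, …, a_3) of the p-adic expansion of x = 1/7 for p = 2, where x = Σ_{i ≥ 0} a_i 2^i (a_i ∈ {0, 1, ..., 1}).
(a_0, …, a_3) = (1, 1, 1, 0)

v_2(1/7) = 0 (numerator and denominator both coprime to 2), so x ∈ ℤ_2^×. Compute digits iteratively via a_i = x_i mod 2, x_{i+1} = (x_i − a_i)/2, with x_0 = x:
  x_0 = 1/7;  a_0 = 1;  x_1 = (x_0 − 1)/2 = -3/7
  x_1 = -3/7;  a_1 = 1;  x_2 = (x_1 − 1)/2 = -5/7
  x_2 = -5/7;  a_2 = 1;  x_3 = (x_2 − 1)/2 = -6/7
  x_3 = -6/7;  a_3 = 0;  x_4 = (x_3 − 0)/2 = -3/7
Digits: (1, 1, 1, 0).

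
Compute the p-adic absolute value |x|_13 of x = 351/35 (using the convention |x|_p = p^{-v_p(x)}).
|351/35|_13 = 1/13

Step 1 — compute v_13(x) by factoring powers of 13 out of the numerator and denominator: v_13(351/35) = 1. Step 2 — apply |x|_p = p^{-v_p(x)} = 13^{-1} = 1/13.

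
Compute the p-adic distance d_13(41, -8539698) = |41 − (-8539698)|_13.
d_13(41, -8539698) = 1/371293

Step 1 — x − y = 41 − (-8539698) = 8539739. Step 2 — v_13(8539739) = 5 (factor: 8539739 = (13^5 · 23); the sign does not affect v_p). Step 3 — |x − y|_13 = 13^{-5} = 1/371293.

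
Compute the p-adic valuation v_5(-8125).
v_5(-8125) = 4

v_5(n) is the largest exponent k such that 5^k divides n. Factor out: -8125 = -5^4 · 13. (Sign doesn't affect v_p.) So v_5(-8125) = 4.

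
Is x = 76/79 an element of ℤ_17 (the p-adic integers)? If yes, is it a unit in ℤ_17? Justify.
x ∈ ℤ_17^× (unit); v_17(x) = 0

ℤ_17 = {x ∈ ℚ_17 : v_17(x) ≥ 0} and ℤ_17^× = {x ∈ ℤ_17 : v_17(x) = 0}. Here v_17(76/79) = v_17(num) − v_17(den) = 0; compare against these criteria.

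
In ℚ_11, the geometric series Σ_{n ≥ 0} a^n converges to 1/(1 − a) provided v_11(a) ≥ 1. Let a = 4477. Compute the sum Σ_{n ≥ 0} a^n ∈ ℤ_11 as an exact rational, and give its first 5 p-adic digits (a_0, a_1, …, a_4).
Σ a^n = 1/(1 − a) = -1/4476;  first 5 digits = (1, 0, 4, 3, 5)

v_11(a) = 2 ≥ 1, so the series converges in ℤ_11 to 1/(1 − a) = 1/(1 − 4477) = -1/4476. Expand this rational in ℤ_11: compute digits iteratively via d_i = x_i mod 11, x_{i+1} = (x_i − d_i)/11. The first 5 digits are (1, 0, 4, 3, 5).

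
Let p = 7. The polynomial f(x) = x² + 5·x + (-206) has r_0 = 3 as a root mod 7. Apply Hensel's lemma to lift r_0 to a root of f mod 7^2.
r_1 = 24 (mod 49)

Hensel: r_{i+1} = r_i − f(r_i)·(f′(r_i))^{-1} mod 7^{i+2}, f′(x) = 2x + 5. Iterate:
  r_0 = 3 (mod 7)
  r_1 = 24 (mod 49)
Final: r = 24 satisfies f(r) ≡ 0 mod 7^2.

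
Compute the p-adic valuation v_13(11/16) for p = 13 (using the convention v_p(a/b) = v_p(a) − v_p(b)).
v_13(11/16) = 0

Factor powers of 13 from the numerator and denominator of the reduced fraction: 11 = 13^0 · 11 and 16 = 13^0 · 16. Apply v_p(a/b) = v_p(a) − v_p(b): v_13(11/16) = 0 − 0 = 0.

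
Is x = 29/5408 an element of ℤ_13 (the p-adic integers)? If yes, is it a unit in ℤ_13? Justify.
x ∉ ℤ_13 (v_13(x) = -2 < 0)

ℤ_13 = {x ∈ ℚ_13 : v_13(x) ≥ 0} and ℤ_13^× = {x ∈ ℤ_13 : v_13(x) = 0}. Here v_13(29/5408) = v_13(num) − v_13(den) = -2; compare against these criteria.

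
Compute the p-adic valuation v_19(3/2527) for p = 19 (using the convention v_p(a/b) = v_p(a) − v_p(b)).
v_19(3/2527) = -2

Factor powers of 19 from the numerator and denominator of the reduced fraction: 3 = 19^0 · 3 and 2527 = 19^2 · 7. Apply v_p(a/b) = v_p(a) − v_p(b): v_19(3/2527) = 0 − 2 = -2.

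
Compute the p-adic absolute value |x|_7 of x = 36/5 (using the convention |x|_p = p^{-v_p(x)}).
|36/5|_7 = 1

Step 1 — compute v_7(x) by factoring powers of 7 out of the numerator and denominator: v_7(36/5) = 0. Step 2 — apply |x|_p = p^{-v_p(x)} = 7^{0} = 1.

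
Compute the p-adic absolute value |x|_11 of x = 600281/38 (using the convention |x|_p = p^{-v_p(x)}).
|600281/38|_11 = 1/14641

Step 1 — compute v_11(x) by factoring powers of 11 out of the numerator and denominator: v_11(600281/38) = 4. Step 2 — apply |x|_p = p^{-v_p(x)} = 11^{-4} = 1/14641.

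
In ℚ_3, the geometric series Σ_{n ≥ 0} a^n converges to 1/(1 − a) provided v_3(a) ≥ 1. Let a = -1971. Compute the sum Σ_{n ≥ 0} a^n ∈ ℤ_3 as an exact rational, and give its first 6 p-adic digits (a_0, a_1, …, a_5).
Σ a^n = 1/(1 − a) = 1/1972;  first 6 digits = (1, 0, 0, 2, 2, 0)

v_3(a) = 3 ≥ 1, so the series converges in ℤ_3 to 1/(1 − a) = 1/(1 − (-1971)) = 1/1972. Expand this rational in ℤ_3: compute digits iteratively via d_i = x_i mod 3, x_{i+1} = (x_i − d_i)/3. The first 6 digits are (1, 0, 0, 2, 2, 0).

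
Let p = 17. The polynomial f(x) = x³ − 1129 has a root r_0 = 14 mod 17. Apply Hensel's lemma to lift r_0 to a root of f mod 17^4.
r_3 = 43347 (mod 83521)

Hensel: r_{i+1} = r_i − f(r_i)/f′(r_i) mod 17^{i+2}, where f′(x) = 3x². Iterate:
  r_0 = 14 (mod 17)
  r_1 = 286 (mod 289)
  r_2 = 4043 (mod 4913)
  r_3 = 43347 (mod 83521)
Final: r = 43347 with f(r) ≡ 0 mod 17^4.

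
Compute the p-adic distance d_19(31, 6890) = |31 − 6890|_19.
d_19(31, 6890) = 1/6859

Step 1 — x − y = 31 − 6890 = -6859. Step 2 — v_19(-6859) = 3 (factor: -6859 = −(19^3 · 1); the sign does not affect v_p). Step 3 — |x − y|_19 = 19^{-3} = 1/6859.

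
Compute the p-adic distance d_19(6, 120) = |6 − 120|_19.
d_19(6, 120) = 1/19

Step 1 — x − y = 6 − 120 = -114. Step 2 — v_19(-114) = 1 (factor: -114 = −(19^1 · 6); the sign does not affect v_p). Step 3 — |x − y|_19 = 19^{-1} = 1/19.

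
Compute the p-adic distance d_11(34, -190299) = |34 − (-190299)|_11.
d_11(34, -190299) = 1/14641

Step 1 — x − y = 34 − (-190299) = 190333. Step 2 — v_11(190333) = 4 (factor: 190333 = (11^4 · 13); the sign does not affect v_p). Step 3 — |x − y|_11 = 11^{-4} = 1/14641.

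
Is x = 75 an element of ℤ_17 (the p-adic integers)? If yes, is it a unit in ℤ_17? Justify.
x ∈ ℤ_17^× (unit); v_17(x) = 0

ℤ_17 = {x ∈ ℚ_17 : v_17(x) ≥ 0} and ℤ_17^× = {x ∈ ℤ_17 : v_17(x) = 0}. Here v_17(75) = v_17(num) − v_17(den) = 0; compare against these criteria.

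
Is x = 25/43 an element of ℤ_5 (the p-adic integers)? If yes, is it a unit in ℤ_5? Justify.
x ∈ ℤ_5 but not a unit; v_5(x) = 2 > 0

ℤ_5 = {x ∈ ℚ_5 : v_5(x) ≥ 0} and ℤ_5^× = {x ∈ ℤ_5 : v_5(x) = 0}. Here v_5(25/43) = v_5(num) − v_5(den) = 2; compare against these criteria.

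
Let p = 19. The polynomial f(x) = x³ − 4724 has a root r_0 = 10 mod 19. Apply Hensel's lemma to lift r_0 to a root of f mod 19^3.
r_2 = 5577 (mod 6859)

Hensel: r_{i+1} = r_i − f(r_i)/f′(r_i) mod 19^{i+2}, where f′(x) = 3x². Iterate:
  r_0 = 10 (mod 19)
  r_1 = 162 (mod 361)
  r_2 = 5577 (mod 6859)
Final: r = 5577 with f(r) ≡ 0 mod 19^3.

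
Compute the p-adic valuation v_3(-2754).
v_3(-2754) = 4

v_3(n) is the largest exponent k such that 3^k divides n. Factor out: -2754 = -3^4 · 34. (Sign doesn't affect v_p.) So v_3(-2754) = 4.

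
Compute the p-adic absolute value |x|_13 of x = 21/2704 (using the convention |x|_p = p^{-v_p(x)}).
|21/2704|_13 = 169

Step 1 — compute v_13(x) by factoring powers of 13 out of the numerator and denominator: v_13(21/2704) = -2. Step 2 — apply |x|_p = p^{-v_p(x)} = 13^{2} = 169.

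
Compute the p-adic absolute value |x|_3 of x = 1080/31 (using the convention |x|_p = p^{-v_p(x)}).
|1080/31|_3 = 1/27

Step 1 — compute v_3(x) by factoring powers of 3 out of the numerator and denominator: v_3(1080/31) = 3. Step 2 — apply |x|_p = p^{-v_p(x)} = 3^{-3} = 1/27.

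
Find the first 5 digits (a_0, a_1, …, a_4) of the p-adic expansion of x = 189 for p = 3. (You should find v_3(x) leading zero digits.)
(a_0, …, a_4) = (0, 0, 0, 1, 2)

v_3(189) = 3, so a_0 = ... = a_2 = 0. Factor out: x = 3^3 · u with u = 7 a unit in ℤ_3. Expand u iteratively via a_{v+i} = u_i mod 3, u_{i+1} = (u_i − a_{v+i})/3:
  u_0 = 7;  a_3 = 1;  u_1 = (u_0 − 1)/3 = 2
  u_1 = 2;  a_4 = 2;  u_2 = (u_1 − 2)/3 = 0
Digits: (0, 0, 0, 1, 2).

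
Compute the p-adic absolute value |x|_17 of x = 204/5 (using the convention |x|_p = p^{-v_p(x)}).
|204/5|_17 = 1/17

Step 1 — compute v_17(x) by factoring powers of 17 out of the numerator and denominator: v_17(204/5) = 1. Step 2 — apply |x|_p = p^{-v_p(x)} = 17^{-1} = 1/17.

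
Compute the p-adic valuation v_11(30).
v_11(30) = 0

v_11(n) is the largest exponent k such that 11^k divides n. Factor out: 30 = 11^0 · 30. (Sign doesn't affect v_p.) So v_11(30) = 0.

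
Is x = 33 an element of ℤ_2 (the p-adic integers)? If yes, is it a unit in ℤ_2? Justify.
x ∈ ℤ_2^× (unit); v_2(x) = 0

ℤ_2 = {x ∈ ℚ_2 : v_2(x) ≥ 0} and ℤ_2^× = {x ∈ ℤ_2 : v_2(x) = 0}. Here v_2(33) = v_2(num) − v_2(den) = 0; compare against these criteria.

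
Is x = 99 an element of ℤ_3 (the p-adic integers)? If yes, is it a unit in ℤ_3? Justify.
x ∈ ℤ_3 but not a unit; v_3(x) = 2 > 0

ℤ_3 = {x ∈ ℚ_3 : v_3(x) ≥ 0} and ℤ_3^× = {x ∈ ℤ_3 : v_3(x) = 0}. Here v_3(99) = v_3(num) − v_3(den) = 2; compare against these criteria.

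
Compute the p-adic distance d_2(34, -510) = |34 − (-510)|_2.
d_2(34, -510) = 1/32

Step 1 — x − y = 34 − (-510) = 544. Step 2 — v_2(544) = 5 (factor: 544 = (2^5 · 17); the sign does not affect v_p). Step 3 — |x − y|_2 = 2^{-5} = 1/32.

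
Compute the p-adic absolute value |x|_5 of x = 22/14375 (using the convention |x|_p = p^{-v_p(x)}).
|22/14375|_5 = 625

Step 1 — compute v_5(x) by factoring powers of 5 out of the numerator and denominator: v_5(22/14375) = -4. Step 2 — apply |x|_p = p^{-v_p(x)} = 5^{4} = 625.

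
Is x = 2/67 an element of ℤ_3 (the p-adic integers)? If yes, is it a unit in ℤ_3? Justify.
x ∈ ℤ_3^× (unit); v_3(x) = 0

ℤ_3 = {x ∈ ℚ_3 : v_3(x) ≥ 0} and ℤ_3^× = {x ∈ ℤ_3 : v_3(x) = 0}. Here v_3(2/67) = v_3(num) − v_3(den) = 0; compare against these criteria.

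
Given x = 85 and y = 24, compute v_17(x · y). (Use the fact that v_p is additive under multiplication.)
v_17(2040) = 1

v_p(x) = 1 (factor: 85 = 17^1 · 5); v_p(y) = 0 (factor: 24 = 17^0 · 24). Additivity: v_p(xy) = v_p(x) + v_p(y) = 1 + 0 = 1. (Direct check: xy = 2040 = 17^1 · (120).)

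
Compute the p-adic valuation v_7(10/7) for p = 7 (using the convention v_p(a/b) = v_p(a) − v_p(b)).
v_7(10/7) = -1

Factor powers of 7 from the numerator and denominator of the reduced fraction: 10 = 7^0 · 10 and 7 = 7^1 · 1. Apply v_p(a/b) = v_p(a) − v_p(b): v_7(10/7) = 0 − 1 = -1.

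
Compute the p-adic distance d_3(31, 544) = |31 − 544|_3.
d_3(31, 544) = 1/27

Step 1 — x − y = 31 − 544 = -513. Step 2 — v_3(-513) = 3 (factor: -513 = −(3^3 · 19); the sign does not affect v_p). Step 3 — |x − y|_3 = 3^{-3} = 1/27.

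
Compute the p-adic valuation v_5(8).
v_5(8) = 0

v_5(n) is the largest exponent k such that 5^k divides n. Factor out: 8 = 5^0 · 8. (Sign doesn't affect v_p.) So v_5(8) = 0.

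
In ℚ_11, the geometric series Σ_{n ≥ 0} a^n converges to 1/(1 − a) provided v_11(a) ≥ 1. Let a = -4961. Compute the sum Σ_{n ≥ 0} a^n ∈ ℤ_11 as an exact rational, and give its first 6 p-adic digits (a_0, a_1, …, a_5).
Σ a^n = 1/(1 − a) = 1/4962;  first 6 digits = (1, 0, 3, 7, 8, 9)

v_11(a) = 2 ≥ 1, so the series converges in ℤ_11 to 1/(1 − a) = 1/(1 − (-4961)) = 1/4962. Expand this rational in ℤ_11: compute digits iteratively via d_i = x_i mod 11, x_{i+1} = (x_i − d_i)/11. The first 6 digits are (1, 0, 3, 7, 8, 9).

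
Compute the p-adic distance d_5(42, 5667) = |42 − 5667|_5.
d_5(42, 5667) = 1/625

Step 1 — x − y = 42 − 5667 = -5625. Step 2 — v_5(-5625) = 4 (factor: -5625 = −(5^4 · 9); the sign does not affect v_p). Step 3 — |x − y|_5 = 5^{-4} = 1/625.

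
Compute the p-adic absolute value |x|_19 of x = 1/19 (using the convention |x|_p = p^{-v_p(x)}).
|1/19|_19 = 19

Step 1 — compute v_19(x) by factoring powers of 19 out of the numerator and denominator: v_19(1/19) = -1. Step 2 — apply |x|_p = p^{-v_p(x)} = 19^{1} = 19.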